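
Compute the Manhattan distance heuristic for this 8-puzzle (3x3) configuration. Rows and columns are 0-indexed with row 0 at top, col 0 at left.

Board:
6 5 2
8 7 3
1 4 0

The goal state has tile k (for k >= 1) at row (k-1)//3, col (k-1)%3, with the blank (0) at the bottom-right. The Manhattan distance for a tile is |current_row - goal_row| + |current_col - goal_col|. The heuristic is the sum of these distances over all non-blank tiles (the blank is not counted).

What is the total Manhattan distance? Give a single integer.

Tile 6: at (0,0), goal (1,2), distance |0-1|+|0-2| = 3
Tile 5: at (0,1), goal (1,1), distance |0-1|+|1-1| = 1
Tile 2: at (0,2), goal (0,1), distance |0-0|+|2-1| = 1
Tile 8: at (1,0), goal (2,1), distance |1-2|+|0-1| = 2
Tile 7: at (1,1), goal (2,0), distance |1-2|+|1-0| = 2
Tile 3: at (1,2), goal (0,2), distance |1-0|+|2-2| = 1
Tile 1: at (2,0), goal (0,0), distance |2-0|+|0-0| = 2
Tile 4: at (2,1), goal (1,0), distance |2-1|+|1-0| = 2
Sum: 3 + 1 + 1 + 2 + 2 + 1 + 2 + 2 = 14

Answer: 14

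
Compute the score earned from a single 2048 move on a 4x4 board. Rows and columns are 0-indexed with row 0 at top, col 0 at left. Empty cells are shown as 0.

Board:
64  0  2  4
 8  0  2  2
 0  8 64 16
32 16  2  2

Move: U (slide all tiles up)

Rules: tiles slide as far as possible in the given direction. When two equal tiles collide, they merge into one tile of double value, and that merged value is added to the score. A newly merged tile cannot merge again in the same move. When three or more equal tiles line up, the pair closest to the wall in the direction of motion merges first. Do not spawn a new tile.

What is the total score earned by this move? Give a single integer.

Slide up:
col 0: [64, 8, 0, 32] -> [64, 8, 32, 0]  score +0 (running 0)
col 1: [0, 0, 8, 16] -> [8, 16, 0, 0]  score +0 (running 0)
col 2: [2, 2, 64, 2] -> [4, 64, 2, 0]  score +4 (running 4)
col 3: [4, 2, 16, 2] -> [4, 2, 16, 2]  score +0 (running 4)
Board after move:
64  8  4  4
 8 16 64  2
32  0  2 16
 0  0  0  2

Answer: 4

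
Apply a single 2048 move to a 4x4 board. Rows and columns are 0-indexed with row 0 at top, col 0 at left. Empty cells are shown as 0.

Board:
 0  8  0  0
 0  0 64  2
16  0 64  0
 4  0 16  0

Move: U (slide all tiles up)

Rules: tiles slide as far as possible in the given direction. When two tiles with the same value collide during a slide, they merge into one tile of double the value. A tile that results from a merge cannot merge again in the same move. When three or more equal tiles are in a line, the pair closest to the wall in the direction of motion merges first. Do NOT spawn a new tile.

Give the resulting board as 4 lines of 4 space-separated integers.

Answer:  16   8 128   2
  4   0  16   0
  0   0   0   0
  0   0   0   0

Derivation:
Slide up:
col 0: [0, 0, 16, 4] -> [16, 4, 0, 0]
col 1: [8, 0, 0, 0] -> [8, 0, 0, 0]
col 2: [0, 64, 64, 16] -> [128, 16, 0, 0]
col 3: [0, 2, 0, 0] -> [2, 0, 0, 0]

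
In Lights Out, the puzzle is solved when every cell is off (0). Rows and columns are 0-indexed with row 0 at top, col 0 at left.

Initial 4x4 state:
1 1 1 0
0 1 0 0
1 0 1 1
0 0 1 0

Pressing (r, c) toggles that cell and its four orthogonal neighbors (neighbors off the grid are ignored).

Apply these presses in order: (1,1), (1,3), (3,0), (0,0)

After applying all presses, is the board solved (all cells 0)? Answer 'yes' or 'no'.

Answer: no

Derivation:
After press 1 at (1,1):
1 0 1 0
1 0 1 0
1 1 1 1
0 0 1 0

After press 2 at (1,3):
1 0 1 1
1 0 0 1
1 1 1 0
0 0 1 0

After press 3 at (3,0):
1 0 1 1
1 0 0 1
0 1 1 0
1 1 1 0

After press 4 at (0,0):
0 1 1 1
0 0 0 1
0 1 1 0
1 1 1 0

Lights still on: 9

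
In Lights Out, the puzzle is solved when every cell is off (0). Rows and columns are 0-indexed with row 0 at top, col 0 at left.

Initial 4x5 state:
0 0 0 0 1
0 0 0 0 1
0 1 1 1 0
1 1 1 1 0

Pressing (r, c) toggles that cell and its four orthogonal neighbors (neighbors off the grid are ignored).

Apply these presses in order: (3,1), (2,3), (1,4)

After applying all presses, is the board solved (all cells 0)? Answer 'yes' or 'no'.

Answer: yes

Derivation:
After press 1 at (3,1):
0 0 0 0 1
0 0 0 0 1
0 0 1 1 0
0 0 0 1 0

After press 2 at (2,3):
0 0 0 0 1
0 0 0 1 1
0 0 0 0 1
0 0 0 0 0

After press 3 at (1,4):
0 0 0 0 0
0 0 0 0 0
0 0 0 0 0
0 0 0 0 0

Lights still on: 0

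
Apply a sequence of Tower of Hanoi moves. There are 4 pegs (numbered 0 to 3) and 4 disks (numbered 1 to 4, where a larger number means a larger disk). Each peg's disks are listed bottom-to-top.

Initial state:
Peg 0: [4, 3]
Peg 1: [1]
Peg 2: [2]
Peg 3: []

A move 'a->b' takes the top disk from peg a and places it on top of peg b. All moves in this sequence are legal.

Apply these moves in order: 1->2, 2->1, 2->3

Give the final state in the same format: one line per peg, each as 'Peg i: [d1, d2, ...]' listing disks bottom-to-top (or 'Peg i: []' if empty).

Answer: Peg 0: [4, 3]
Peg 1: [1]
Peg 2: []
Peg 3: [2]

Derivation:
After move 1 (1->2):
Peg 0: [4, 3]
Peg 1: []
Peg 2: [2, 1]
Peg 3: []

After move 2 (2->1):
Peg 0: [4, 3]
Peg 1: [1]
Peg 2: [2]
Peg 3: []

After move 3 (2->3):
Peg 0: [4, 3]
Peg 1: [1]
Peg 2: []
Peg 3: [2]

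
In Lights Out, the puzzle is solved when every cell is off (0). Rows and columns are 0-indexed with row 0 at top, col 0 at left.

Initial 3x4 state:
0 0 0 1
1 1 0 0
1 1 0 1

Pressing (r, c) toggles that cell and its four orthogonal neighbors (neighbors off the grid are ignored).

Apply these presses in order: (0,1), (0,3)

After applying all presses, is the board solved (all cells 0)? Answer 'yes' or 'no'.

After press 1 at (0,1):
1 1 1 1
1 0 0 0
1 1 0 1

After press 2 at (0,3):
1 1 0 0
1 0 0 1
1 1 0 1

Lights still on: 7

Answer: no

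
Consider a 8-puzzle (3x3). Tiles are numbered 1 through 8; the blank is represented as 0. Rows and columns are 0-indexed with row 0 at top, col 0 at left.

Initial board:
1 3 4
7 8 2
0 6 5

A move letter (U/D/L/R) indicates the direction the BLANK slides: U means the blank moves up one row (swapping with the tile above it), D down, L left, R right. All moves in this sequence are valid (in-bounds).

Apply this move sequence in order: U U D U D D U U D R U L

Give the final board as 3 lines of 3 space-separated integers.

After move 1 (U):
1 3 4
0 8 2
7 6 5

After move 2 (U):
0 3 4
1 8 2
7 6 5

After move 3 (D):
1 3 4
0 8 2
7 6 5

After move 4 (U):
0 3 4
1 8 2
7 6 5

After move 5 (D):
1 3 4
0 8 2
7 6 5

After move 6 (D):
1 3 4
7 8 2
0 6 5

After move 7 (U):
1 3 4
0 8 2
7 6 5

After move 8 (U):
0 3 4
1 8 2
7 6 5

After move 9 (D):
1 3 4
0 8 2
7 6 5

After move 10 (R):
1 3 4
8 0 2
7 6 5

After move 11 (U):
1 0 4
8 3 2
7 6 5

After move 12 (L):
0 1 4
8 3 2
7 6 5

Answer: 0 1 4
8 3 2
7 6 5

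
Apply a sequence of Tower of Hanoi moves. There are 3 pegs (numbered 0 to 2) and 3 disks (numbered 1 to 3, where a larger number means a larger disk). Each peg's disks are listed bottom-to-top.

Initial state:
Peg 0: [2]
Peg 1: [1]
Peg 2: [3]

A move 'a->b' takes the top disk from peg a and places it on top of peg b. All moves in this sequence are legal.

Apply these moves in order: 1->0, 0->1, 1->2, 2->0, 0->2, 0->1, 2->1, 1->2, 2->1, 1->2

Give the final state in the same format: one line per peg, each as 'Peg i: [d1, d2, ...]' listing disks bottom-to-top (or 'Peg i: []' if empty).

After move 1 (1->0):
Peg 0: [2, 1]
Peg 1: []
Peg 2: [3]

After move 2 (0->1):
Peg 0: [2]
Peg 1: [1]
Peg 2: [3]

After move 3 (1->2):
Peg 0: [2]
Peg 1: []
Peg 2: [3, 1]

After move 4 (2->0):
Peg 0: [2, 1]
Peg 1: []
Peg 2: [3]

After move 5 (0->2):
Peg 0: [2]
Peg 1: []
Peg 2: [3, 1]

After move 6 (0->1):
Peg 0: []
Peg 1: [2]
Peg 2: [3, 1]

After move 7 (2->1):
Peg 0: []
Peg 1: [2, 1]
Peg 2: [3]

After move 8 (1->2):
Peg 0: []
Peg 1: [2]
Peg 2: [3, 1]

After move 9 (2->1):
Peg 0: []
Peg 1: [2, 1]
Peg 2: [3]

After move 10 (1->2):
Peg 0: []
Peg 1: [2]
Peg 2: [3, 1]

Answer: Peg 0: []
Peg 1: [2]
Peg 2: [3, 1]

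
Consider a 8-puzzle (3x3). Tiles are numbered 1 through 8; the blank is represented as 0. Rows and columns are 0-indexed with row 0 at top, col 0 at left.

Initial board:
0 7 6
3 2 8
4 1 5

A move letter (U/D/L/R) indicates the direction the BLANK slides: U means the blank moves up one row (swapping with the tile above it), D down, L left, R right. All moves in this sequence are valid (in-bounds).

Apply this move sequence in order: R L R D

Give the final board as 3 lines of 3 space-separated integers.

Answer: 7 2 6
3 0 8
4 1 5

Derivation:
After move 1 (R):
7 0 6
3 2 8
4 1 5

After move 2 (L):
0 7 6
3 2 8
4 1 5

After move 3 (R):
7 0 6
3 2 8
4 1 5

After move 4 (D):
7 2 6
3 0 8
4 1 5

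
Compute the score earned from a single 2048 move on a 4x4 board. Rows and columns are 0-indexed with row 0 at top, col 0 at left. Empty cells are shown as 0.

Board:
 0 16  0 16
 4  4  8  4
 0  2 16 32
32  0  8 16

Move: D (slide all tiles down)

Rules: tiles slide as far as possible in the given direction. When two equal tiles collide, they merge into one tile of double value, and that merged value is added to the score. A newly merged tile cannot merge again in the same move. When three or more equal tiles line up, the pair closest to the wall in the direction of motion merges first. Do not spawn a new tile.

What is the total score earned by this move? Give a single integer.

Answer: 0

Derivation:
Slide down:
col 0: [0, 4, 0, 32] -> [0, 0, 4, 32]  score +0 (running 0)
col 1: [16, 4, 2, 0] -> [0, 16, 4, 2]  score +0 (running 0)
col 2: [0, 8, 16, 8] -> [0, 8, 16, 8]  score +0 (running 0)
col 3: [16, 4, 32, 16] -> [16, 4, 32, 16]  score +0 (running 0)
Board after move:
 0  0  0 16
 0 16  8  4
 4  4 16 32
32  2  8 16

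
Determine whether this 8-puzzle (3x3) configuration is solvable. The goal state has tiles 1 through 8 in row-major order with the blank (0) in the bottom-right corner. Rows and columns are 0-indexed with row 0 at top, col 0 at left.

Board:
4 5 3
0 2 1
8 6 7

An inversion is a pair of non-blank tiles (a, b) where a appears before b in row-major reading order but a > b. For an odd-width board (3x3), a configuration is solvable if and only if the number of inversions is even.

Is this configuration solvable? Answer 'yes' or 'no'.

Answer: no

Derivation:
Inversions (pairs i<j in row-major order where tile[i] > tile[j] > 0): 11
11 is odd, so the puzzle is not solvable.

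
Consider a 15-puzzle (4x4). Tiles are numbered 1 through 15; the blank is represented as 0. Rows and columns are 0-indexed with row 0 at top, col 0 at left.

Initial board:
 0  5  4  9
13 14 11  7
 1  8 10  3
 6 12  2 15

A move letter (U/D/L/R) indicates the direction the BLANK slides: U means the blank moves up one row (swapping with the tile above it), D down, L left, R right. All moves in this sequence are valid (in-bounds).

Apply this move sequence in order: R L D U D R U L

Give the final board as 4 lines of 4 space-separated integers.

Answer:  0 13  4  9
14  5 11  7
 1  8 10  3
 6 12  2 15

Derivation:
After move 1 (R):
 5  0  4  9
13 14 11  7
 1  8 10  3
 6 12  2 15

After move 2 (L):
 0  5  4  9
13 14 11  7
 1  8 10  3
 6 12  2 15

After move 3 (D):
13  5  4  9
 0 14 11  7
 1  8 10  3
 6 12  2 15

After move 4 (U):
 0  5  4  9
13 14 11  7
 1  8 10  3
 6 12  2 15

After move 5 (D):
13  5  4  9
 0 14 11  7
 1  8 10  3
 6 12  2 15

After move 6 (R):
13  5  4  9
14  0 11  7
 1  8 10  3
 6 12  2 15

After move 7 (U):
13  0  4  9
14  5 11  7
 1  8 10  3
 6 12  2 15

After move 8 (L):
 0 13  4  9
14  5 11  7
 1  8 10  3
 6 12  2 15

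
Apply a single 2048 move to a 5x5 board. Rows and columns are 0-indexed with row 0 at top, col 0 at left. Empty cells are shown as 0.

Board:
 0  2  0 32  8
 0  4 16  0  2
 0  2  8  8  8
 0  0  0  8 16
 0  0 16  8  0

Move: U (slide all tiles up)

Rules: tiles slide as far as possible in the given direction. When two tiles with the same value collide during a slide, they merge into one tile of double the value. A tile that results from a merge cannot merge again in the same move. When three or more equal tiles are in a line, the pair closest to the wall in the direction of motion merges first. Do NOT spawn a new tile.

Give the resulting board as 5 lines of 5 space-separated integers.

Answer:  0  2 16 32  8
 0  4  8 16  2
 0  2 16  8  8
 0  0  0  0 16
 0  0  0  0  0

Derivation:
Slide up:
col 0: [0, 0, 0, 0, 0] -> [0, 0, 0, 0, 0]
col 1: [2, 4, 2, 0, 0] -> [2, 4, 2, 0, 0]
col 2: [0, 16, 8, 0, 16] -> [16, 8, 16, 0, 0]
col 3: [32, 0, 8, 8, 8] -> [32, 16, 8, 0, 0]
col 4: [8, 2, 8, 16, 0] -> [8, 2, 8, 16, 0]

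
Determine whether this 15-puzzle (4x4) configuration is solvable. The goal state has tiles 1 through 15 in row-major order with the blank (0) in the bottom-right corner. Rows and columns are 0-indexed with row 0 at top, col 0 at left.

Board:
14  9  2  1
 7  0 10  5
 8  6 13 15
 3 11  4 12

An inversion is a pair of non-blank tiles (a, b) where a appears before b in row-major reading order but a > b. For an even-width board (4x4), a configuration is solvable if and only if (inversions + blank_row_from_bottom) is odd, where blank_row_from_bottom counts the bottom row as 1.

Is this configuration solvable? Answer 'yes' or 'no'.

Answer: no

Derivation:
Inversions: 47
Blank is in row 1 (0-indexed from top), which is row 3 counting from the bottom (bottom = 1).
47 + 3 = 50, which is even, so the puzzle is not solvable.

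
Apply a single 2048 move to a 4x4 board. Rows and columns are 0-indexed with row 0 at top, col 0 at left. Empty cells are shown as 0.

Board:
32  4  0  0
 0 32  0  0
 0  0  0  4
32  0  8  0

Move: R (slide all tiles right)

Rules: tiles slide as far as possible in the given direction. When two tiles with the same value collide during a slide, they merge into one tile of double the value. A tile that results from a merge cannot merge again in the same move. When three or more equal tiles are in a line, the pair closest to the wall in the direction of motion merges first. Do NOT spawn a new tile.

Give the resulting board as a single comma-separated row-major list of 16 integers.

Slide right:
row 0: [32, 4, 0, 0] -> [0, 0, 32, 4]
row 1: [0, 32, 0, 0] -> [0, 0, 0, 32]
row 2: [0, 0, 0, 4] -> [0, 0, 0, 4]
row 3: [32, 0, 8, 0] -> [0, 0, 32, 8]

Answer: 0, 0, 32, 4, 0, 0, 0, 32, 0, 0, 0, 4, 0, 0, 32, 8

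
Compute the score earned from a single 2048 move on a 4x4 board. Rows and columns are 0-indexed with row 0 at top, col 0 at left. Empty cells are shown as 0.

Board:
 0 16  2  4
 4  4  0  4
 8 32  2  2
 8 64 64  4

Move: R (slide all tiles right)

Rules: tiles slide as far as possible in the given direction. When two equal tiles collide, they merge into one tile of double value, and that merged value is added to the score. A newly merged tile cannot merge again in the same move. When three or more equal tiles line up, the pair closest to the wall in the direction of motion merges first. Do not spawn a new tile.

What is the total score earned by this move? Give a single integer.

Slide right:
row 0: [0, 16, 2, 4] -> [0, 16, 2, 4]  score +0 (running 0)
row 1: [4, 4, 0, 4] -> [0, 0, 4, 8]  score +8 (running 8)
row 2: [8, 32, 2, 2] -> [0, 8, 32, 4]  score +4 (running 12)
row 3: [8, 64, 64, 4] -> [0, 8, 128, 4]  score +128 (running 140)
Board after move:
  0  16   2   4
  0   0   4   8
  0   8  32   4
  0   8 128   4

Answer: 140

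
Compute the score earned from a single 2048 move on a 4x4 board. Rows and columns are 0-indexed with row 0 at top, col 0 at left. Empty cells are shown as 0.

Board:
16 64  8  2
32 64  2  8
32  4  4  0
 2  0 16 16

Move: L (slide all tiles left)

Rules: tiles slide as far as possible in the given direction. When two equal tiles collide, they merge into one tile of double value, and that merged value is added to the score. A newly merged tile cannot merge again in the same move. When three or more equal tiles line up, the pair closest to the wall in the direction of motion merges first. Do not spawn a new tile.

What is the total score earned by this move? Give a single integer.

Answer: 40

Derivation:
Slide left:
row 0: [16, 64, 8, 2] -> [16, 64, 8, 2]  score +0 (running 0)
row 1: [32, 64, 2, 8] -> [32, 64, 2, 8]  score +0 (running 0)
row 2: [32, 4, 4, 0] -> [32, 8, 0, 0]  score +8 (running 8)
row 3: [2, 0, 16, 16] -> [2, 32, 0, 0]  score +32 (running 40)
Board after move:
16 64  8  2
32 64  2  8
32  8  0  0
 2 32  0  0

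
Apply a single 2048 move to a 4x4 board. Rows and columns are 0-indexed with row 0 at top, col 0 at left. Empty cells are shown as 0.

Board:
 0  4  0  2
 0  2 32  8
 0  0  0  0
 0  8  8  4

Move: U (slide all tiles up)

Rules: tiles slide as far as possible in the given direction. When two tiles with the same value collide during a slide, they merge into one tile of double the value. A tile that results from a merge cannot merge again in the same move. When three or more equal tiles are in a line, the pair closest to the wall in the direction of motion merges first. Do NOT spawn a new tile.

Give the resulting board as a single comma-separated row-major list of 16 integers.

Answer: 0, 4, 32, 2, 0, 2, 8, 8, 0, 8, 0, 4, 0, 0, 0, 0

Derivation:
Slide up:
col 0: [0, 0, 0, 0] -> [0, 0, 0, 0]
col 1: [4, 2, 0, 8] -> [4, 2, 8, 0]
col 2: [0, 32, 0, 8] -> [32, 8, 0, 0]
col 3: [2, 8, 0, 4] -> [2, 8, 4, 0]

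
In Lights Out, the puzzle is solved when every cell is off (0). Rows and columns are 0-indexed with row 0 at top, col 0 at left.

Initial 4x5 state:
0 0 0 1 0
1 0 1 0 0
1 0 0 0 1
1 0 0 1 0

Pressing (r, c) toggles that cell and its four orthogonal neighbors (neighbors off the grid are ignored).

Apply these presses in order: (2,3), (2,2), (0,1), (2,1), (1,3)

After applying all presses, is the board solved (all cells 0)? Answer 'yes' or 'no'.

Answer: no

Derivation:
After press 1 at (2,3):
0 0 0 1 0
1 0 1 1 0
1 0 1 1 0
1 0 0 0 0

After press 2 at (2,2):
0 0 0 1 0
1 0 0 1 0
1 1 0 0 0
1 0 1 0 0

After press 3 at (0,1):
1 1 1 1 0
1 1 0 1 0
1 1 0 0 0
1 0 1 0 0

After press 4 at (2,1):
1 1 1 1 0
1 0 0 1 0
0 0 1 0 0
1 1 1 0 0

After press 5 at (1,3):
1 1 1 0 0
1 0 1 0 1
0 0 1 1 0
1 1 1 0 0

Lights still on: 11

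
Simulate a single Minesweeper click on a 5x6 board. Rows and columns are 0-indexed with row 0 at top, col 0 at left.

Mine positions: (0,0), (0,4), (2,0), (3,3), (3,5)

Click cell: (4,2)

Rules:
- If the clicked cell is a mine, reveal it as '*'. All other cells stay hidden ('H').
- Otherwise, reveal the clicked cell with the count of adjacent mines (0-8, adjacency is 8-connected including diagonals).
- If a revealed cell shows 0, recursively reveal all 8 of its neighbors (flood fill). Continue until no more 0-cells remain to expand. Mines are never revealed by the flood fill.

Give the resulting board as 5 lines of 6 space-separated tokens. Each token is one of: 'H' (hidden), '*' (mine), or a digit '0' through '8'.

H H H H H H
H H H H H H
H H H H H H
H H H H H H
H H 1 H H H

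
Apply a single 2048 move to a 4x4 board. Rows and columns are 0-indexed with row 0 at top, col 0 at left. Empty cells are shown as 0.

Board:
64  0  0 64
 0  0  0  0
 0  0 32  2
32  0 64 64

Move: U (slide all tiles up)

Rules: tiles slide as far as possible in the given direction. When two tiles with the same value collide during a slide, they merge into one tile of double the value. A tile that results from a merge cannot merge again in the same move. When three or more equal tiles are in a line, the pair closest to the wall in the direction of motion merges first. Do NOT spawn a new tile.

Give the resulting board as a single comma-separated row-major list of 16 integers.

Slide up:
col 0: [64, 0, 0, 32] -> [64, 32, 0, 0]
col 1: [0, 0, 0, 0] -> [0, 0, 0, 0]
col 2: [0, 0, 32, 64] -> [32, 64, 0, 0]
col 3: [64, 0, 2, 64] -> [64, 2, 64, 0]

Answer: 64, 0, 32, 64, 32, 0, 64, 2, 0, 0, 0, 64, 0, 0, 0, 0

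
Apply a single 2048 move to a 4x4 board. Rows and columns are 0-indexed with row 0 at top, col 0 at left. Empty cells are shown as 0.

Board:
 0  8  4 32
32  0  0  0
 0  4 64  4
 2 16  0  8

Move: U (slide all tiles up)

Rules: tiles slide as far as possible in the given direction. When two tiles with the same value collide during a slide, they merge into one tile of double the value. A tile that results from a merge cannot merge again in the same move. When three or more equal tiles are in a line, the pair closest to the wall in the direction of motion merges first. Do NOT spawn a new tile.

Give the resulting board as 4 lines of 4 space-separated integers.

Slide up:
col 0: [0, 32, 0, 2] -> [32, 2, 0, 0]
col 1: [8, 0, 4, 16] -> [8, 4, 16, 0]
col 2: [4, 0, 64, 0] -> [4, 64, 0, 0]
col 3: [32, 0, 4, 8] -> [32, 4, 8, 0]

Answer: 32  8  4 32
 2  4 64  4
 0 16  0  8
 0  0  0  0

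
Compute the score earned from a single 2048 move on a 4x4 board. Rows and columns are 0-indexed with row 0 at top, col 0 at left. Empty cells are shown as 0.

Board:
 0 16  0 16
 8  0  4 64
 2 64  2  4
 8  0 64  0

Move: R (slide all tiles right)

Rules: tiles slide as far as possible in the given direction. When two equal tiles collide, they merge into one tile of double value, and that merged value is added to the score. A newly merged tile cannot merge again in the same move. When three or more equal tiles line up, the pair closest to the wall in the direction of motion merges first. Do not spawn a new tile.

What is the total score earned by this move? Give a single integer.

Answer: 32

Derivation:
Slide right:
row 0: [0, 16, 0, 16] -> [0, 0, 0, 32]  score +32 (running 32)
row 1: [8, 0, 4, 64] -> [0, 8, 4, 64]  score +0 (running 32)
row 2: [2, 64, 2, 4] -> [2, 64, 2, 4]  score +0 (running 32)
row 3: [8, 0, 64, 0] -> [0, 0, 8, 64]  score +0 (running 32)
Board after move:
 0  0  0 32
 0  8  4 64
 2 64  2  4
 0  0  8 64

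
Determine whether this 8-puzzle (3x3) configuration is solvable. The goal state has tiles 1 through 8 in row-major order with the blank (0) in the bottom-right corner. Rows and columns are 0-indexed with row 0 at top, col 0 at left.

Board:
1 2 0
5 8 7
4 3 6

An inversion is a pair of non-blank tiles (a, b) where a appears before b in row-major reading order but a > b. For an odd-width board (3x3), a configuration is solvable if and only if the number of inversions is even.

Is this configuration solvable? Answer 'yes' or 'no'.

Inversions (pairs i<j in row-major order where tile[i] > tile[j] > 0): 10
10 is even, so the puzzle is solvable.

Answer: yes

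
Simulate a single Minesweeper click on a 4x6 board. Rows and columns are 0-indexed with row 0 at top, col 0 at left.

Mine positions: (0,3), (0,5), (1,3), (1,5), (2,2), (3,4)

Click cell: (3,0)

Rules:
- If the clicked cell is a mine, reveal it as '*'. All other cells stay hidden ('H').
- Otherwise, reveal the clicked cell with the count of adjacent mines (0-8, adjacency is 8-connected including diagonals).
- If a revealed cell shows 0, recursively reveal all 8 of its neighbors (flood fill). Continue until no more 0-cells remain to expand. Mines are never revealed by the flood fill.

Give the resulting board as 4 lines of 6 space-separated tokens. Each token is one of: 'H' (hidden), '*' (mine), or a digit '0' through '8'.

0 0 2 H H H
0 1 3 H H H
0 1 H H H H
0 1 H H H H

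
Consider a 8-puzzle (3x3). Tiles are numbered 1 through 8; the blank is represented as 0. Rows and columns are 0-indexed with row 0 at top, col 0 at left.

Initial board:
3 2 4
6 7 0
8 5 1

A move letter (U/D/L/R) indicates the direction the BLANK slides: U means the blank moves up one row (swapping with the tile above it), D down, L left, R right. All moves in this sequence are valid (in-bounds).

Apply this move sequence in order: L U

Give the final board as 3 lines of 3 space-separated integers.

Answer: 3 0 4
6 2 7
8 5 1

Derivation:
After move 1 (L):
3 2 4
6 0 7
8 5 1

After move 2 (U):
3 0 4
6 2 7
8 5 1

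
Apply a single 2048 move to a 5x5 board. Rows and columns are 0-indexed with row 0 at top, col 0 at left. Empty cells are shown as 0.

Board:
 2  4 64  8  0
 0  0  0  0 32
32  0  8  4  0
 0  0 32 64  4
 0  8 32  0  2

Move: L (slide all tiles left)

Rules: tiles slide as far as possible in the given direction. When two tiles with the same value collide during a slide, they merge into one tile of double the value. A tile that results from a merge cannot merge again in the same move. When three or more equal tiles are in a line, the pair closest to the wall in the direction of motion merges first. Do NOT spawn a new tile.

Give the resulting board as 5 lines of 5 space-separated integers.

Slide left:
row 0: [2, 4, 64, 8, 0] -> [2, 4, 64, 8, 0]
row 1: [0, 0, 0, 0, 32] -> [32, 0, 0, 0, 0]
row 2: [32, 0, 8, 4, 0] -> [32, 8, 4, 0, 0]
row 3: [0, 0, 32, 64, 4] -> [32, 64, 4, 0, 0]
row 4: [0, 8, 32, 0, 2] -> [8, 32, 2, 0, 0]

Answer:  2  4 64  8  0
32  0  0  0  0
32  8  4  0  0
32 64  4  0  0
 8 32  2  0  0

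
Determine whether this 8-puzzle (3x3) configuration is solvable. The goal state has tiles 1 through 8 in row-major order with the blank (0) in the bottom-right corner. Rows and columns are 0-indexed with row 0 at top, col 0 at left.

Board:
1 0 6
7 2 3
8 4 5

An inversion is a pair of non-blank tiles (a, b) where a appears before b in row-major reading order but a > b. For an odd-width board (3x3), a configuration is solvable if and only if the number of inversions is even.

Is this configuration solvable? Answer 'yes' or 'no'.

Answer: yes

Derivation:
Inversions (pairs i<j in row-major order where tile[i] > tile[j] > 0): 10
10 is even, so the puzzle is solvable.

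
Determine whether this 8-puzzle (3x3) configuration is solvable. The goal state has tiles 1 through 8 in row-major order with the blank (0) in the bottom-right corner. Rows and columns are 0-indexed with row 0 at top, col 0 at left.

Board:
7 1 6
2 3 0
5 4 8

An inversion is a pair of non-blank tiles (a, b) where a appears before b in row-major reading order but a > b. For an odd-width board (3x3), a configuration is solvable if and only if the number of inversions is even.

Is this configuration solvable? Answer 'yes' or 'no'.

Answer: no

Derivation:
Inversions (pairs i<j in row-major order where tile[i] > tile[j] > 0): 11
11 is odd, so the puzzle is not solvable.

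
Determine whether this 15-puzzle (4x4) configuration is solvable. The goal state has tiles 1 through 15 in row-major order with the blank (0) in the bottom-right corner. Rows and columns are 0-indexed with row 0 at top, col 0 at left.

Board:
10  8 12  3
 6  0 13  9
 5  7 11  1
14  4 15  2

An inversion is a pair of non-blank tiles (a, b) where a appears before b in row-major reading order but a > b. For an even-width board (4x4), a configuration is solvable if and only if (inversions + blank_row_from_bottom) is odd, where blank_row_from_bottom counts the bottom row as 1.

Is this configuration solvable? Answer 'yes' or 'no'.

Answer: yes

Derivation:
Inversions: 56
Blank is in row 1 (0-indexed from top), which is row 3 counting from the bottom (bottom = 1).
56 + 3 = 59, which is odd, so the puzzle is solvable.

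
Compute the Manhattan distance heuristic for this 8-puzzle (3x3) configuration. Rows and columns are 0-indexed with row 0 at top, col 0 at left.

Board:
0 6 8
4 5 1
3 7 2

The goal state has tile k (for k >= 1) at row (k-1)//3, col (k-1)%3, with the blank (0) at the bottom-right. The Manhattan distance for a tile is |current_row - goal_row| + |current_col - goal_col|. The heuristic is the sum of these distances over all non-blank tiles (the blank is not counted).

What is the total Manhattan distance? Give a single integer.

Answer: 16

Derivation:
Tile 6: at (0,1), goal (1,2), distance |0-1|+|1-2| = 2
Tile 8: at (0,2), goal (2,1), distance |0-2|+|2-1| = 3
Tile 4: at (1,0), goal (1,0), distance |1-1|+|0-0| = 0
Tile 5: at (1,1), goal (1,1), distance |1-1|+|1-1| = 0
Tile 1: at (1,2), goal (0,0), distance |1-0|+|2-0| = 3
Tile 3: at (2,0), goal (0,2), distance |2-0|+|0-2| = 4
Tile 7: at (2,1), goal (2,0), distance |2-2|+|1-0| = 1
Tile 2: at (2,2), goal (0,1), distance |2-0|+|2-1| = 3
Sum: 2 + 3 + 0 + 0 + 3 + 4 + 1 + 3 = 16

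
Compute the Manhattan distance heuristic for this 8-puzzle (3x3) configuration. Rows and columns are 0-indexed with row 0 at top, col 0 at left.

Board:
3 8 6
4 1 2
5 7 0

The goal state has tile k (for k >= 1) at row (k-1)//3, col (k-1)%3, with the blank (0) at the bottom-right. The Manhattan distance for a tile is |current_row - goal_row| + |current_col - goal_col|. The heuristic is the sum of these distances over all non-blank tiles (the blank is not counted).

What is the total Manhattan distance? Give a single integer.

Answer: 12

Derivation:
Tile 3: (0,0)->(0,2) = 2
Tile 8: (0,1)->(2,1) = 2
Tile 6: (0,2)->(1,2) = 1
Tile 4: (1,0)->(1,0) = 0
Tile 1: (1,1)->(0,0) = 2
Tile 2: (1,2)->(0,1) = 2
Tile 5: (2,0)->(1,1) = 2
Tile 7: (2,1)->(2,0) = 1
Sum: 2 + 2 + 1 + 0 + 2 + 2 + 2 + 1 = 12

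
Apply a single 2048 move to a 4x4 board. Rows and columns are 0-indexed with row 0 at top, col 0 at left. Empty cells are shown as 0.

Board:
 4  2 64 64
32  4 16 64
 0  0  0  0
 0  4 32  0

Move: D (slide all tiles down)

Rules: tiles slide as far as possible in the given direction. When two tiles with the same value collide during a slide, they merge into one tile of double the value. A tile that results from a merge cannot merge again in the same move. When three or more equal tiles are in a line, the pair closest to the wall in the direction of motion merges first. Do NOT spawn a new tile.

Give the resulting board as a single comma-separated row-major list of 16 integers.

Answer: 0, 0, 0, 0, 0, 0, 64, 0, 4, 2, 16, 0, 32, 8, 32, 128

Derivation:
Slide down:
col 0: [4, 32, 0, 0] -> [0, 0, 4, 32]
col 1: [2, 4, 0, 4] -> [0, 0, 2, 8]
col 2: [64, 16, 0, 32] -> [0, 64, 16, 32]
col 3: [64, 64, 0, 0] -> [0, 0, 0, 128]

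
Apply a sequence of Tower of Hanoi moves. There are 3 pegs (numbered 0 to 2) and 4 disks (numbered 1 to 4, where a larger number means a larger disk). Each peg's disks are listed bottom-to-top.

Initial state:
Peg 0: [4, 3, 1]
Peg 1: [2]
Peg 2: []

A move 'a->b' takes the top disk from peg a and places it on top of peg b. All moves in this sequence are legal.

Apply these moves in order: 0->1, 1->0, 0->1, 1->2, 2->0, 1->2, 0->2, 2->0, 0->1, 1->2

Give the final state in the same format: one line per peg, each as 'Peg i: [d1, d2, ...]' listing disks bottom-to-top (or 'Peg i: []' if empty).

After move 1 (0->1):
Peg 0: [4, 3]
Peg 1: [2, 1]
Peg 2: []

After move 2 (1->0):
Peg 0: [4, 3, 1]
Peg 1: [2]
Peg 2: []

After move 3 (0->1):
Peg 0: [4, 3]
Peg 1: [2, 1]
Peg 2: []

After move 4 (1->2):
Peg 0: [4, 3]
Peg 1: [2]
Peg 2: [1]

After move 5 (2->0):
Peg 0: [4, 3, 1]
Peg 1: [2]
Peg 2: []

After move 6 (1->2):
Peg 0: [4, 3, 1]
Peg 1: []
Peg 2: [2]

After move 7 (0->2):
Peg 0: [4, 3]
Peg 1: []
Peg 2: [2, 1]

After move 8 (2->0):
Peg 0: [4, 3, 1]
Peg 1: []
Peg 2: [2]

After move 9 (0->1):
Peg 0: [4, 3]
Peg 1: [1]
Peg 2: [2]

After move 10 (1->2):
Peg 0: [4, 3]
Peg 1: []
Peg 2: [2, 1]

Answer: Peg 0: [4, 3]
Peg 1: []
Peg 2: [2, 1]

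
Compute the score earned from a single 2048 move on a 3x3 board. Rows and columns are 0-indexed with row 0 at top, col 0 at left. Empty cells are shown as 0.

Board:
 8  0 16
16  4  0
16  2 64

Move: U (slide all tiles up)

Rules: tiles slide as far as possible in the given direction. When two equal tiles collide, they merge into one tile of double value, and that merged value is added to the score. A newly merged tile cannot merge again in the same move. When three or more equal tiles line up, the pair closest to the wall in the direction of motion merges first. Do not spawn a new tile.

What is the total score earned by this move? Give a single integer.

Slide up:
col 0: [8, 16, 16] -> [8, 32, 0]  score +32 (running 32)
col 1: [0, 4, 2] -> [4, 2, 0]  score +0 (running 32)
col 2: [16, 0, 64] -> [16, 64, 0]  score +0 (running 32)
Board after move:
 8  4 16
32  2 64
 0  0  0

Answer: 32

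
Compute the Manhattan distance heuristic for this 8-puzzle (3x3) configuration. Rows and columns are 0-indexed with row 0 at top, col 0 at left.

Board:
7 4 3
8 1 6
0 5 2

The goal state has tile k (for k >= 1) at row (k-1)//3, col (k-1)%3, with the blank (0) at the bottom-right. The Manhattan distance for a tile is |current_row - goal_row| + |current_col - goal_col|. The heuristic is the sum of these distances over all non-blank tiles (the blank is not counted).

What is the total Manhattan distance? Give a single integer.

Tile 7: at (0,0), goal (2,0), distance |0-2|+|0-0| = 2
Tile 4: at (0,1), goal (1,0), distance |0-1|+|1-0| = 2
Tile 3: at (0,2), goal (0,2), distance |0-0|+|2-2| = 0
Tile 8: at (1,0), goal (2,1), distance |1-2|+|0-1| = 2
Tile 1: at (1,1), goal (0,0), distance |1-0|+|1-0| = 2
Tile 6: at (1,2), goal (1,2), distance |1-1|+|2-2| = 0
Tile 5: at (2,1), goal (1,1), distance |2-1|+|1-1| = 1
Tile 2: at (2,2), goal (0,1), distance |2-0|+|2-1| = 3
Sum: 2 + 2 + 0 + 2 + 2 + 0 + 1 + 3 = 12

Answer: 12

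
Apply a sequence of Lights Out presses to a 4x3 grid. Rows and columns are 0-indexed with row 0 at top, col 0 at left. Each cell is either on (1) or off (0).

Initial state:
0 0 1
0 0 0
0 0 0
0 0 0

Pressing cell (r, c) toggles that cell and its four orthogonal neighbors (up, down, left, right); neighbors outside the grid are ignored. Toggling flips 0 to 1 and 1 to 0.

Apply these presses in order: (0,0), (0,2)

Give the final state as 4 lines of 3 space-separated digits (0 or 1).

After press 1 at (0,0):
1 1 1
1 0 0
0 0 0
0 0 0

After press 2 at (0,2):
1 0 0
1 0 1
0 0 0
0 0 0

Answer: 1 0 0
1 0 1
0 0 0
0 0 0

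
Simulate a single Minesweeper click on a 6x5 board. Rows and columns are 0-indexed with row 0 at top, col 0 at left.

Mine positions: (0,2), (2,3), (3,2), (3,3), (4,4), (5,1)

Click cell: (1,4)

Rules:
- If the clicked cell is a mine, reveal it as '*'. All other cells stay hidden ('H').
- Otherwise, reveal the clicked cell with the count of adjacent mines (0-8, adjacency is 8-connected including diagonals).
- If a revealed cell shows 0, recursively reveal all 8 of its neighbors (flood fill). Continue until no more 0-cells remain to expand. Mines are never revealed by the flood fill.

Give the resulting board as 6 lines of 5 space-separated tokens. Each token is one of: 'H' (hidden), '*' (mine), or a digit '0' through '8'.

H H H H H
H H H H 1
H H H H H
H H H H H
H H H H H
H H H H H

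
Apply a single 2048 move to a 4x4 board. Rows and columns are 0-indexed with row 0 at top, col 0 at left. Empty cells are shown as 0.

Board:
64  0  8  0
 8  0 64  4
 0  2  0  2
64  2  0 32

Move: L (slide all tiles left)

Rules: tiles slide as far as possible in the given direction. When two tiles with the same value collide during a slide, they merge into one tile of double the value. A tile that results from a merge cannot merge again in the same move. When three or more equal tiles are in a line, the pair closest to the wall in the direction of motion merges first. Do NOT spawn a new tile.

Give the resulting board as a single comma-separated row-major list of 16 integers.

Answer: 64, 8, 0, 0, 8, 64, 4, 0, 4, 0, 0, 0, 64, 2, 32, 0

Derivation:
Slide left:
row 0: [64, 0, 8, 0] -> [64, 8, 0, 0]
row 1: [8, 0, 64, 4] -> [8, 64, 4, 0]
row 2: [0, 2, 0, 2] -> [4, 0, 0, 0]
row 3: [64, 2, 0, 32] -> [64, 2, 32, 0]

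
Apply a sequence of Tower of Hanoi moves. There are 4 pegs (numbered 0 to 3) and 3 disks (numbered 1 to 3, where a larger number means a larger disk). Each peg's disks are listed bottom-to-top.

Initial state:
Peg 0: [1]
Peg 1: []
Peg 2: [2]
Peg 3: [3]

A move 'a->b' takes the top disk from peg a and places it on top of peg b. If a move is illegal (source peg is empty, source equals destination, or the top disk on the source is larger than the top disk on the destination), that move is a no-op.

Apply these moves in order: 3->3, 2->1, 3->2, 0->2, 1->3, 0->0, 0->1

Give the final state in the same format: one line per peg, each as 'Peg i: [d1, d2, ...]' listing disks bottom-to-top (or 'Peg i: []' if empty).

After move 1 (3->3):
Peg 0: [1]
Peg 1: []
Peg 2: [2]
Peg 3: [3]

After move 2 (2->1):
Peg 0: [1]
Peg 1: [2]
Peg 2: []
Peg 3: [3]

After move 3 (3->2):
Peg 0: [1]
Peg 1: [2]
Peg 2: [3]
Peg 3: []

After move 4 (0->2):
Peg 0: []
Peg 1: [2]
Peg 2: [3, 1]
Peg 3: []

After move 5 (1->3):
Peg 0: []
Peg 1: []
Peg 2: [3, 1]
Peg 3: [2]

After move 6 (0->0):
Peg 0: []
Peg 1: []
Peg 2: [3, 1]
Peg 3: [2]

After move 7 (0->1):
Peg 0: []
Peg 1: []
Peg 2: [3, 1]
Peg 3: [2]

Answer: Peg 0: []
Peg 1: []
Peg 2: [3, 1]
Peg 3: [2]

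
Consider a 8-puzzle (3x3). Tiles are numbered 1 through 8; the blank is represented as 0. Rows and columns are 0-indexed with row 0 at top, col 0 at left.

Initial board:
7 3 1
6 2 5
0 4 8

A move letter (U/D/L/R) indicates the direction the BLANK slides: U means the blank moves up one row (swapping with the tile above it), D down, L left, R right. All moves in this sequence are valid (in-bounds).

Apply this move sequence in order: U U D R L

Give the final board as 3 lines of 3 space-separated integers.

Answer: 7 3 1
0 2 5
6 4 8

Derivation:
After move 1 (U):
7 3 1
0 2 5
6 4 8

After move 2 (U):
0 3 1
7 2 5
6 4 8

After move 3 (D):
7 3 1
0 2 5
6 4 8

After move 4 (R):
7 3 1
2 0 5
6 4 8

After move 5 (L):
7 3 1
0 2 5
6 4 8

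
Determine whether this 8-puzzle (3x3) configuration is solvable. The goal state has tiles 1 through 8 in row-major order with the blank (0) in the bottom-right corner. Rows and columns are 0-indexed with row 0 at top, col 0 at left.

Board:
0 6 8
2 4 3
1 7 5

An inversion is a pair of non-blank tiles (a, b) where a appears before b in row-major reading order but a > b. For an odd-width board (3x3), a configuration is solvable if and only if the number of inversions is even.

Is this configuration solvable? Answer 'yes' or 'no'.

Answer: yes

Derivation:
Inversions (pairs i<j in row-major order where tile[i] > tile[j] > 0): 16
16 is even, so the puzzle is solvable.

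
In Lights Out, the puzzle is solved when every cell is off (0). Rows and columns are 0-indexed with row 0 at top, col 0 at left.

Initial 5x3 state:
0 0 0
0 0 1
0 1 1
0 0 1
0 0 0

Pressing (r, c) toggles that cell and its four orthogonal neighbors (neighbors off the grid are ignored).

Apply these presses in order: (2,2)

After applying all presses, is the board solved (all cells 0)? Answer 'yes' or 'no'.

After press 1 at (2,2):
0 0 0
0 0 0
0 0 0
0 0 0
0 0 0

Lights still on: 0

Answer: yes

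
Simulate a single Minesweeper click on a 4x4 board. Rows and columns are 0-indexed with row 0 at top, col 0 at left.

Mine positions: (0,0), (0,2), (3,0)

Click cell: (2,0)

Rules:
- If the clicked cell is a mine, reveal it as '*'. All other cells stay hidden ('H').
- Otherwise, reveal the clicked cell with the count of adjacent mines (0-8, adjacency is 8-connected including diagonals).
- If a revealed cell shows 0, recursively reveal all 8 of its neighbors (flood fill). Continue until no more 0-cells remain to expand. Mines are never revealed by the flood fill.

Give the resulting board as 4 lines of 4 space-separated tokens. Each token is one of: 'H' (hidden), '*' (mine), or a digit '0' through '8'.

H H H H
H H H H
1 H H H
H H H H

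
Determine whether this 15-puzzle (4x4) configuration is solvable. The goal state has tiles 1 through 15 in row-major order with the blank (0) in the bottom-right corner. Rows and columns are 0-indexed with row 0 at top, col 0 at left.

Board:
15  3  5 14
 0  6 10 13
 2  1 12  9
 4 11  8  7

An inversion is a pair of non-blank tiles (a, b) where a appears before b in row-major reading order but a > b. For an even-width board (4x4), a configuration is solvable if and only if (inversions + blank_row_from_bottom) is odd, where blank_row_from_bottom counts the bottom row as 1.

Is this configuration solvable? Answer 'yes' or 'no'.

Inversions: 59
Blank is in row 1 (0-indexed from top), which is row 3 counting from the bottom (bottom = 1).
59 + 3 = 62, which is even, so the puzzle is not solvable.

Answer: no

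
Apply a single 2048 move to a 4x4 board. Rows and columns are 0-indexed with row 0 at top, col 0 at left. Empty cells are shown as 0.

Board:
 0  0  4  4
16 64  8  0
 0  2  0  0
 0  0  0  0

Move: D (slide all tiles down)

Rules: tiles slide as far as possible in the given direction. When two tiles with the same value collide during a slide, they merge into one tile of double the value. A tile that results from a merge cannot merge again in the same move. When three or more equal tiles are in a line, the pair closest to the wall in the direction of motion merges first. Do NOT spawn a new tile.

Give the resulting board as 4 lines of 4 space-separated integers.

Answer:  0  0  0  0
 0  0  0  0
 0 64  4  0
16  2  8  4

Derivation:
Slide down:
col 0: [0, 16, 0, 0] -> [0, 0, 0, 16]
col 1: [0, 64, 2, 0] -> [0, 0, 64, 2]
col 2: [4, 8, 0, 0] -> [0, 0, 4, 8]
col 3: [4, 0, 0, 0] -> [0, 0, 0, 4]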